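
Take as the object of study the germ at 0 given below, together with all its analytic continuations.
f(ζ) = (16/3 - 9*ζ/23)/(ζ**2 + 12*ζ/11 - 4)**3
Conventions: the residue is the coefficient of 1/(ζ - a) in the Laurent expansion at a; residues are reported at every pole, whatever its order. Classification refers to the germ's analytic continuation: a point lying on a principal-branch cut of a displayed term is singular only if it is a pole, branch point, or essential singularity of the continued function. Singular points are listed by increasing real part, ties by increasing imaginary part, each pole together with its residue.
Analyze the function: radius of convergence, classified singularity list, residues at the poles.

Denominator factor (ζ**2 + 12*ζ/11 - 4)^3: discriminant 2080/121, real irrational roots -6/11 + (2/11)*sqrt(130) and -6/11 - (2/11)*sqrt(130); poles of order 3, moduli -6/11 + (2/11)*sqrt(130) and 6/11 + (2/11)*sqrt(130).
The radius of convergence is the smallest modulus among the singular points: -6/11 + (2/11)*sqrt(130).
The factor ζ**2 + 12*ζ/11 - 4 splits as (ζ - a)(ζ - a') with a = -6/11 - (2/11)*sqrt(130), a' = -6/11 + (2/11)*sqrt(130). At the order-3 pole a set g(ζ) = (ζ - a)^3*f(ζ) = [16/3 - 9*ζ/23] / (ζ - a')^3.
Order-3 pole: residue = g''(a)/2; g''(-6/11 - (2/11)*sqrt(130)) = -(6163861/1293593600)*sqrt(130), so the residue is -(6163861/2587187200)*sqrt(130).
The factor ζ**2 + 12*ζ/11 - 4 splits as (ζ - a)(ζ - a') with a = -6/11 + (2/11)*sqrt(130), a' = -6/11 - (2/11)*sqrt(130). At the order-3 pole a set g(ζ) = (ζ - a)^3*f(ζ) = [16/3 - 9*ζ/23] / (ζ - a')^3.
Order-3 pole: residue = g''(a)/2; g''(-6/11 + (2/11)*sqrt(130)) = (6163861/1293593600)*sqrt(130), so the residue is (6163861/2587187200)*sqrt(130).
List the singular points by increasing real part (a conjugate pair: the negative imaginary part first).

Radius of convergence at 0: -6/11 + (2/11)*sqrt(130).
At -6/11 - (2/11)*sqrt(130): a pole of order 3; residue -(6163861/2587187200)*sqrt(130).
At -6/11 + (2/11)*sqrt(130): a pole of order 3; residue (6163861/2587187200)*sqrt(130).


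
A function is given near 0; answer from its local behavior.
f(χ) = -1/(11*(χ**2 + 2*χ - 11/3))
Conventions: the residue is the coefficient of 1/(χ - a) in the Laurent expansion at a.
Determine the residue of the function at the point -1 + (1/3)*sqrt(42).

The residue is -(1/308)*sqrt(42).

The factor χ**2 + 2*χ - 11/3 splits as (χ - a)(χ - a') with a = -1 + (1/3)*sqrt(42), a' = -1 - (1/3)*sqrt(42). At the order-1 pole a set g(χ) = (χ - a)*f(χ) = [-1/11] / (χ - a').
Simple pole: residue = g(a) at a = -1 + (1/3)*sqrt(42), which is -(1/308)*sqrt(42).


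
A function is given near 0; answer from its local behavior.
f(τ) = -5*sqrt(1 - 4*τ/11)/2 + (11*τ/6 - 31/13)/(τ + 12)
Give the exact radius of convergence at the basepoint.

Denominator factor (τ + 12): pole of order 1 at -12, modulus 12.
Branch term (-5/2)*sqrt(1 - τ/(11/4)): its argument vanishes at τ = 11/4, a square-root branch point, modulus 11/4.
The radius of convergence is the smallest modulus among the singular points: 11/4.

The radius of convergence is 11/4.


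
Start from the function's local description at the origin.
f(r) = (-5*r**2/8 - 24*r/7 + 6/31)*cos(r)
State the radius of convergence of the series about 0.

The radius of convergence is infinite.

The factor cos(r) is entire and contributes no finite singular point.
The polynomial part has no poles.
No finite singular points: the Taylor series at 0 converges everywhere.


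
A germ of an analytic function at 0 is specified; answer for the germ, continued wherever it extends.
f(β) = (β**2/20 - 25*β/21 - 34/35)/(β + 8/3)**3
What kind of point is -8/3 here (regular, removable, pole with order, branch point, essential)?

The point is a pole of order 3.

The denominator factor β + 8/3 vanishes at -8/3 and appears to the power 3; the numerator there equals 806/315, nonzero, and no other factor vanishes.
Hence a pole whose order is the multiplicity, 3.


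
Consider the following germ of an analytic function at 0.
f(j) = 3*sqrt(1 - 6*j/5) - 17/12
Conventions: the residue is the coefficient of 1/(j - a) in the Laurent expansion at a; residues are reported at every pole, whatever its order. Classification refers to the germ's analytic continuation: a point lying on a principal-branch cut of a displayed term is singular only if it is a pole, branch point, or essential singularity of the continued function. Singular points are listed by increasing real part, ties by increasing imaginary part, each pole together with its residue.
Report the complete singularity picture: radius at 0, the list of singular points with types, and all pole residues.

Radius of convergence at 0: 5/6.
At 5/6: an algebraic (square-root) branch point.

Branch term (3)*sqrt(1 - j/(5/6)): its argument vanishes at j = 5/6, a square-root branch point, modulus 5/6.
The radius of convergence is the smallest modulus among the singular points: 5/6.


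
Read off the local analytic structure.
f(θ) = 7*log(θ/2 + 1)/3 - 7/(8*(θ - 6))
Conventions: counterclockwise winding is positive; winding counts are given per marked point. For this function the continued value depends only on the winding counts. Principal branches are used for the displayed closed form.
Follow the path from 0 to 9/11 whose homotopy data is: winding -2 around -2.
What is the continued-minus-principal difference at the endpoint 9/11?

Continued minus principal equals -(28/3)*pi*i.

The rational part is single-valued and drops out of the difference; each branch term changes only by its own monodromy.
(7/3)*log(1 - θ/(-2)): each positive loop around -2 adds 2*pi*i to the log, so winding -2 contributes (7/3)*(-2)*2*pi*i = -(28/3)*pi*i.
Summing the contributions at θ = 9/11 gives -(28/3)*pi*i.


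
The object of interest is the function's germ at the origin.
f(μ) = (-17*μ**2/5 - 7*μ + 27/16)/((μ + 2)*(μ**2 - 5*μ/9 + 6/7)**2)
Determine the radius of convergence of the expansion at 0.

Denominator factor (μ + 2): pole of order 1 at -2, modulus 2.
Denominator factor (μ**2 - 5*μ/9 + 6/7)^2: discriminant -1769/567, complex-conjugate roots (5/18) + ((1/126)*sqrt(12383))*i and (5/18) - ((1/126)*sqrt(12383))*i; poles of order 2, moduli (1/7)*sqrt(42) and (1/7)*sqrt(42).
The radius of convergence is the smallest modulus among the singular points: (1/7)*sqrt(42).

The radius of convergence is (1/7)*sqrt(42).


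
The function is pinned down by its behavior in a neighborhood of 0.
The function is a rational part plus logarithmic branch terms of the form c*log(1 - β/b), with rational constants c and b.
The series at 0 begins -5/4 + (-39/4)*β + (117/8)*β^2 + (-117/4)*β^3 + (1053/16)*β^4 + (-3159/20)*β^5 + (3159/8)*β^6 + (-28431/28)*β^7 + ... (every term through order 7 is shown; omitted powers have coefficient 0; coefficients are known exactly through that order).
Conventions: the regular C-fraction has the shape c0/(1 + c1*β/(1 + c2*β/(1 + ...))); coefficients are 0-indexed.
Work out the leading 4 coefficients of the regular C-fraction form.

The regular C-fraction coefficients are [-5/4, -39/5, 93/10, 5/62].

Taylor coefficients (read off): a_0 = -5/4, a_1 = -39/4, a_2 = 117/8, a_3 = -117/4.
c0 = a_0 = -5/4. Peel one level at a time: if S = 1 + c*β/S' with S'(0) = 1, then c is the β-coefficient of S and S' = c*β/(S - 1).
S_1 = c0/f = 1 + (-39/5)*β + (3627/50)*β^2 + ...; c1 = -39/5.
S_2 = c1*β/(S_1 - 1) = 1 + (93/10)*β + (-3/4)*β^2 + ...; c2 = 93/10.
S_3 = c2*β/(S_2 - 1) = 1 + (5/62)*β + ...; c3 = 5/62.


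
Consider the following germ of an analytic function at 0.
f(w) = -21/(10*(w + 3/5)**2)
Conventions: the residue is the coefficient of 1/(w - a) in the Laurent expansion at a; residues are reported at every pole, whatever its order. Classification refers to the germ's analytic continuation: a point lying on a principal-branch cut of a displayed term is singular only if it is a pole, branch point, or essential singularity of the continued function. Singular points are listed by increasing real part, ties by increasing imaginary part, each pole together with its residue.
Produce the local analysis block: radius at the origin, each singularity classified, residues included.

Radius of convergence at 0: 3/5.
At -3/5: a pole of order 2; residue 0.

Denominator factor (w + 3/5)^2: pole of order 2 at -3/5, modulus 3/5.
The radius of convergence is the smallest modulus among the singular points: 3/5.
At the order-2 pole -3/5 set g(w) = (w - (-3/5))^2*f(w) = -21/10.
Order-2 pole: residue = g'(a); g'(-3/5) = 0, so the residue is 0.


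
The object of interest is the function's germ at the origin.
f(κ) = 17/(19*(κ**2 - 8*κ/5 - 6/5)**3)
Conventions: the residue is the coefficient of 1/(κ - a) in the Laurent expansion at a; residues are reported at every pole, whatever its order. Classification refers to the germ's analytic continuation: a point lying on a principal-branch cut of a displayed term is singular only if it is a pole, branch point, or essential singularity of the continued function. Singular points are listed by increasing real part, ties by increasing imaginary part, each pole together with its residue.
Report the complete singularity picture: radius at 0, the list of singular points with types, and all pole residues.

Radius of convergence at 0: -4/5 + (1/5)*sqrt(46).
At 4/5 - (1/5)*sqrt(46): a pole of order 3; residue -(159375/29590144)*sqrt(46).
At 4/5 + (1/5)*sqrt(46): a pole of order 3; residue (159375/29590144)*sqrt(46).

Denominator factor (κ**2 - 8*κ/5 - 6/5)^3: discriminant 184/25, real irrational roots 4/5 + (1/5)*sqrt(46) and 4/5 - (1/5)*sqrt(46); poles of order 3, moduli 4/5 + (1/5)*sqrt(46) and -4/5 + (1/5)*sqrt(46).
The radius of convergence is the smallest modulus among the singular points: -4/5 + (1/5)*sqrt(46).
The factor κ**2 - 8*κ/5 - 6/5 splits as (κ - a)(κ - a') with a = 4/5 - (1/5)*sqrt(46), a' = 4/5 + (1/5)*sqrt(46). At the order-3 pole a set g(κ) = (κ - a)^3*f(κ) = [17/19] / (κ - a')^3.
Order-3 pole: residue = g''(a)/2; g''(4/5 - (1/5)*sqrt(46)) = -(159375/14795072)*sqrt(46), so the residue is -(159375/29590144)*sqrt(46).
The factor κ**2 - 8*κ/5 - 6/5 splits as (κ - a)(κ - a') with a = 4/5 + (1/5)*sqrt(46), a' = 4/5 - (1/5)*sqrt(46). At the order-3 pole a set g(κ) = (κ - a)^3*f(κ) = [17/19] / (κ - a')^3.
Order-3 pole: residue = g''(a)/2; g''(4/5 + (1/5)*sqrt(46)) = (159375/14795072)*sqrt(46), so the residue is (159375/29590144)*sqrt(46).
List the singular points by increasing real part (a conjugate pair: the negative imaginary part first).


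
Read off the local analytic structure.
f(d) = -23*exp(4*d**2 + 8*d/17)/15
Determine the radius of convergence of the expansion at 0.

The factor exp(4*d**2 + 8*d/17) is entire and contributes no finite singular point.
The polynomial part has no poles.
No finite singular points: the Taylor series at 0 converges everywhere.

The radius of convergence is infinite.


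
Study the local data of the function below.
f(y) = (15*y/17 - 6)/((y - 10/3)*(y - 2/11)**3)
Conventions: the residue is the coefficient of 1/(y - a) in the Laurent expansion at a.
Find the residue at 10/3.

At the order-1 pole 10/3 set g(y) = (y - (10/3))*f(y) = (15*y/17 - 6)/(y - 2/11)**3.
Simple pole: residue = g(a) at a = 10/3, which is -35937/367744.

The residue is -35937/367744.


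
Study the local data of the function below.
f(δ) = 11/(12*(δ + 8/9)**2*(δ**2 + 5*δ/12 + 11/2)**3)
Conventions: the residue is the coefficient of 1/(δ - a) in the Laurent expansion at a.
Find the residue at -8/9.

At the order-2 pole -8/9 set g(δ) = (δ - (-8/9))^2*f(δ) = 11/(12*(δ**2 + 5*δ/12 + 11/2)**3).
Order-2 pole: residue = g'(a); g'(-8/9) = 52612659/17261492689, so the residue is 52612659/17261492689.

The residue is 52612659/17261492689.


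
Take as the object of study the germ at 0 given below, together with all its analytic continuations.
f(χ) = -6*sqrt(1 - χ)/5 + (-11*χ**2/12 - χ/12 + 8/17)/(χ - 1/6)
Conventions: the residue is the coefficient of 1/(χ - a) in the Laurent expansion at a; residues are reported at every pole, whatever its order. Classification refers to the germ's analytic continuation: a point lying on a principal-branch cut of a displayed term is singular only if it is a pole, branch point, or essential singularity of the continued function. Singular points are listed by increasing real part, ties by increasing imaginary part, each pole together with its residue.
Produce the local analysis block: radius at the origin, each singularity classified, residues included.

Denominator factor (χ - 1/6): pole of order 1 at 1/6, modulus 1/6.
Branch term (-6/5)*sqrt(1 - χ/(1)): its argument vanishes at χ = 1, a square-root branch point, modulus 1.
The radius of convergence is the smallest modulus among the singular points: 1/6.
The branch term is analytic at 1/6 and contributes nothing to the residue; only the rational part matters.
At the order-1 pole 1/6 set g(χ) = (χ - (1/6))*(rational part) = -11*χ**2/12 - χ/12 + 8/17.
Simple pole: residue = g(a) at a = 1/6, which is 3167/7344.
List the singular points by increasing real part (a conjugate pair: the negative imaginary part first).

Radius of convergence at 0: 1/6.
At 1/6: a pole of order 1; residue 3167/7344.
At 1: an algebraic (square-root) branch point.


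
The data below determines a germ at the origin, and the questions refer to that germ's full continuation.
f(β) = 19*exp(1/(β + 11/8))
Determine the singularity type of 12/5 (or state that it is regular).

There is no denominator, hence no pole anywhere.
The essential point of exp(1/(β - (-11/8))) is -11/8, not 12/5.
So the germ continues analytically to 12/5.

The point is a regular point.


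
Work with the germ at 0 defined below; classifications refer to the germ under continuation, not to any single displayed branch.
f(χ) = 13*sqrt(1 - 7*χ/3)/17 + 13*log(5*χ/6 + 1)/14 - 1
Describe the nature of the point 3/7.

The point is an algebraic (square-root) branch point.

The term (13/17)*sqrt(1 - χ/(3/7)) has argument 1 - 3/7/(3/7) = 0 at 3/7: a square-root (algebraic, two-sheeted) branch point; the remaining terms are analytic or single-valued there.


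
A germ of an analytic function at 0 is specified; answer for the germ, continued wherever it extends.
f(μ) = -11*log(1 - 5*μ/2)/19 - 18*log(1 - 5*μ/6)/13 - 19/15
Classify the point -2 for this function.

There is no denominator, hence no pole anywhere.
Branch term log(1 - μ/(6/5)): argument at -2 is 8/3, nonzero, so -2 is not its branch point (a point on a principal cut is still regular for the continued germ).
Branch term log(1 - μ/(2/5)): argument at -2 is 6, nonzero, so -2 is not its branch point (a point on a principal cut is still regular for the continued germ).
So the germ continues analytically to -2.

The point is a regular point.


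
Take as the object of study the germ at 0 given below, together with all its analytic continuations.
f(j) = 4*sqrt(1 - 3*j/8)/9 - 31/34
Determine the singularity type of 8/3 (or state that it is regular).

The term (4/9)*sqrt(1 - j/(8/3)) has argument 1 - 8/3/(8/3) = 0 at 8/3: a square-root (algebraic, two-sheeted) branch point; the remaining terms are analytic or single-valued there.

The point is an algebraic (square-root) branch point.


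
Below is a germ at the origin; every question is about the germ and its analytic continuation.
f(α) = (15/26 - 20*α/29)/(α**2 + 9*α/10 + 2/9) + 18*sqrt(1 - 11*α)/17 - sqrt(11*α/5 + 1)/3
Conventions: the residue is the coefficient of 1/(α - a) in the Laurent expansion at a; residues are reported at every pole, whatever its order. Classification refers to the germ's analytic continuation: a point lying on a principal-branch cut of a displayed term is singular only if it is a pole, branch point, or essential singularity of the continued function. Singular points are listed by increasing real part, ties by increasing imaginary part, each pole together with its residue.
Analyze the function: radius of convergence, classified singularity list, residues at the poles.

Radius of convergence at 0: 1/11.
At -5/11: an algebraic (square-root) branch point.
At (-9/20) - ((1/60)*sqrt(71))*i: a pole of order 1; residue (-10/29) + ((10035/26767)*sqrt(71))*i.
At (-9/20) + ((1/60)*sqrt(71))*i: a pole of order 1; residue (-10/29) - ((10035/26767)*sqrt(71))*i.
At 1/11: an algebraic (square-root) branch point.

Denominator factor (α**2 + 9*α/10 + 2/9): discriminant -71/900, complex-conjugate roots (-9/20) + ((1/60)*sqrt(71))*i and (-9/20) - ((1/60)*sqrt(71))*i; poles of order 1, moduli (1/3)*sqrt(2) and (1/3)*sqrt(2).
Branch term (-1/3)*sqrt(1 - α/(-5/11)): its argument vanishes at α = -5/11, a square-root branch point, modulus 5/11.
Branch term (18/17)*sqrt(1 - α/(1/11)): its argument vanishes at α = 1/11, a square-root branch point, modulus 1/11.
The radius of convergence is the smallest modulus among the singular points: 1/11.
The branch terms are analytic at (-9/20) - ((1/60)*sqrt(71))*i and contribute nothing to the residue; only the rational part matters.
The factor α**2 + 9*α/10 + 2/9 splits as (α - a)(α - a') with a = (-9/20) - ((1/60)*sqrt(71))*i, a' = (-9/20) + ((1/60)*sqrt(71))*i. At the order-1 pole a set g(α) = (α - a)*(rational part) = [15/26 - 20*α/29] / (α - a').
Simple pole: residue = g(a) at a = (-9/20) - ((1/60)*sqrt(71))*i, which is (-10/29) + ((10035/26767)*sqrt(71))*i.
The branch terms are analytic at (-9/20) + ((1/60)*sqrt(71))*i and contribute nothing to the residue; only the rational part matters.
The factor α**2 + 9*α/10 + 2/9 splits as (α - a)(α - a') with a = (-9/20) + ((1/60)*sqrt(71))*i, a' = (-9/20) - ((1/60)*sqrt(71))*i. At the order-1 pole a set g(α) = (α - a)*(rational part) = [15/26 - 20*α/29] / (α - a').
Simple pole: residue = g(a) at a = (-9/20) + ((1/60)*sqrt(71))*i, which is (-10/29) - ((10035/26767)*sqrt(71))*i.
List the singular points by increasing real part (a conjugate pair: the negative imaginary part first).


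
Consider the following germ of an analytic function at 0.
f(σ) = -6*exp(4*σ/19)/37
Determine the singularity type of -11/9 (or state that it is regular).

The point is a regular point.

There is no denominator, hence no pole anywhere.
The factor exp(4*σ/19) is entire.
So the germ continues analytically to -11/9.


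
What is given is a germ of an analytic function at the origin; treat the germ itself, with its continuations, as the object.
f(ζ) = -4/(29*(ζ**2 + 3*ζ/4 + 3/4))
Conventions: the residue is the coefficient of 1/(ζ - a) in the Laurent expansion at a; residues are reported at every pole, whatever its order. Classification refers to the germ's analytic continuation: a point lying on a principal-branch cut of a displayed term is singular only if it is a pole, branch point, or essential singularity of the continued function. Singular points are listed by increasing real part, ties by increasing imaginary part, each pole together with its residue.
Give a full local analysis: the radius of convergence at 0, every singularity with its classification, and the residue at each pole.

Denominator factor (ζ**2 + 3*ζ/4 + 3/4): discriminant -39/16, complex-conjugate roots (-3/8) + ((1/8)*sqrt(39))*i and (-3/8) - ((1/8)*sqrt(39))*i; poles of order 1, moduli (1/2)*sqrt(3) and (1/2)*sqrt(3).
The radius of convergence is the smallest modulus among the singular points: (1/2)*sqrt(3).
The factor ζ**2 + 3*ζ/4 + 3/4 splits as (ζ - a)(ζ - a') with a = (-3/8) - ((1/8)*sqrt(39))*i, a' = (-3/8) + ((1/8)*sqrt(39))*i. At the order-1 pole a set g(ζ) = (ζ - a)*f(ζ) = [-4/29] / (ζ - a').
Simple pole: residue = g(a) at a = (-3/8) - ((1/8)*sqrt(39))*i, which is -((16/1131)*sqrt(39))*i.
The factor ζ**2 + 3*ζ/4 + 3/4 splits as (ζ - a)(ζ - a') with a = (-3/8) + ((1/8)*sqrt(39))*i, a' = (-3/8) - ((1/8)*sqrt(39))*i. At the order-1 pole a set g(ζ) = (ζ - a)*f(ζ) = [-4/29] / (ζ - a').
Simple pole: residue = g(a) at a = (-3/8) + ((1/8)*sqrt(39))*i, which is ((16/1131)*sqrt(39))*i.
List the singular points by increasing real part (a conjugate pair: the negative imaginary part first).

Radius of convergence at 0: (1/2)*sqrt(3).
At (-3/8) - ((1/8)*sqrt(39))*i: a pole of order 1; residue -((16/1131)*sqrt(39))*i.
At (-3/8) + ((1/8)*sqrt(39))*i: a pole of order 1; residue ((16/1131)*sqrt(39))*i.


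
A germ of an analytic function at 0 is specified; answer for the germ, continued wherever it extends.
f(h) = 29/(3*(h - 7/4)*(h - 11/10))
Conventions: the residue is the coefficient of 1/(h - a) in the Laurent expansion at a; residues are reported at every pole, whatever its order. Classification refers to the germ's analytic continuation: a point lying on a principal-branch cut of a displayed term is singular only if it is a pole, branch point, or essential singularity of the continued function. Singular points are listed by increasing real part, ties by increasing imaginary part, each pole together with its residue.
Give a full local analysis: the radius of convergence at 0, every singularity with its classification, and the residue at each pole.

Radius of convergence at 0: 11/10.
At 11/10: a pole of order 1; residue -580/39.
At 7/4: a pole of order 1; residue 580/39.

Denominator factor (h - 11/10): pole of order 1 at 11/10, modulus 11/10.
Denominator factor (h - 7/4): pole of order 1 at 7/4, modulus 7/4.
The radius of convergence is the smallest modulus among the singular points: 11/10.
At the order-1 pole 11/10 set g(h) = (h - (11/10))*f(h) = 29/(3*(h - 7/4)).
Simple pole: residue = g(a) at a = 11/10, which is -580/39.
At the order-1 pole 7/4 set g(h) = (h - (7/4))*f(h) = 29/(3*(h - 11/10)).
Simple pole: residue = g(a) at a = 7/4, which is 580/39.
List the singular points by increasing real part (a conjugate pair: the negative imaginary part first).


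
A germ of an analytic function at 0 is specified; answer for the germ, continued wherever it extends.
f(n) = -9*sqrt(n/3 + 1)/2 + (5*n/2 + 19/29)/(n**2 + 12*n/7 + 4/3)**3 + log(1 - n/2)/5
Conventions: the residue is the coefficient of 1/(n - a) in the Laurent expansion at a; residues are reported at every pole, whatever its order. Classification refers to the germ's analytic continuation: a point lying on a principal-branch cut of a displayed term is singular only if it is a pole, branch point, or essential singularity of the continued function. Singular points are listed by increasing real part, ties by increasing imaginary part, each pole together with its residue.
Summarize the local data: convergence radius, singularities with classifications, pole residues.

Radius of convergence at 0: (2/3)*sqrt(3).
At -3: an algebraic (square-root) branch point.
At (-6/7) - ((2/21)*sqrt(66))*i: a pole of order 3; residue -((9788877/79050752)*sqrt(66))*i.
At (-6/7) + ((2/21)*sqrt(66))*i: a pole of order 3; residue ((9788877/79050752)*sqrt(66))*i.
At 2: a logarithmic branch point.


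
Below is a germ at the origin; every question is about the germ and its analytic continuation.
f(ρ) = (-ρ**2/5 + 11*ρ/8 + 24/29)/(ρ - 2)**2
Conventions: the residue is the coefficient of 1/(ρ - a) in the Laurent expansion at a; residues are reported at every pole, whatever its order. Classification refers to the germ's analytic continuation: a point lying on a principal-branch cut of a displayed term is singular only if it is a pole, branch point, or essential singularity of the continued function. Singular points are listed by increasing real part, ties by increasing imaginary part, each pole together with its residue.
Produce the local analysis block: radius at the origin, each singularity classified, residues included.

Denominator factor (ρ - 2)^2: pole of order 2 at 2, modulus 2.
The radius of convergence is the smallest modulus among the singular points: 2.
At the order-2 pole 2 set g(ρ) = (ρ - (2))^2*f(ρ) = -ρ**2/5 + 11*ρ/8 + 24/29.
Order-2 pole: residue = g'(a); g'(2) = 23/40, so the residue is 23/40.

Radius of convergence at 0: 2.
At 2: a pole of order 2; residue 23/40.


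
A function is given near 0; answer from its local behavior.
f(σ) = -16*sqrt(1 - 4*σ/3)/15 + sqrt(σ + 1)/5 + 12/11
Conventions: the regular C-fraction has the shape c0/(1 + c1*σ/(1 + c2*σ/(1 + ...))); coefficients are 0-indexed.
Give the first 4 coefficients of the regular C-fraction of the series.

The regular C-fraction coefficients are [37/165, -803/222, 36255/10804, 4028893/95278140].

Taylor coefficients (expand at 0): a_0 = 37/165, a_1 = 73/90, a_2 = 229/1080, a_3 = 221/1296.
c0 = a_0 = 37/165. Peel one level at a time: if S = 1 + c*σ/S' with S'(0) = 1, then c is the σ-coefficient of S and S' = c*σ/(S - 1).
S_1 = c0/f = 1 + (-803/222)*σ + (132935/10952)*σ^2 + ...; c1 = -803/222.
S_2 = c1*σ/(S_1 - 1) = 1 + (36255/10804)*σ + (-108889/767376)*σ^2 + ...; c2 = 36255/10804.
S_3 = c2*σ/(S_2 - 1) = 1 + (4028893/95278140)*σ + ...; c3 = 4028893/95278140.


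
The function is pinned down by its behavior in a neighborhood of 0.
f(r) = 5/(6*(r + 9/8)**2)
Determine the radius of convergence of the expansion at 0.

Denominator factor (r + 9/8)^2: pole of order 2 at -9/8, modulus 9/8.
The radius of convergence is the smallest modulus among the singular points: 9/8.

The radius of convergence is 9/8.


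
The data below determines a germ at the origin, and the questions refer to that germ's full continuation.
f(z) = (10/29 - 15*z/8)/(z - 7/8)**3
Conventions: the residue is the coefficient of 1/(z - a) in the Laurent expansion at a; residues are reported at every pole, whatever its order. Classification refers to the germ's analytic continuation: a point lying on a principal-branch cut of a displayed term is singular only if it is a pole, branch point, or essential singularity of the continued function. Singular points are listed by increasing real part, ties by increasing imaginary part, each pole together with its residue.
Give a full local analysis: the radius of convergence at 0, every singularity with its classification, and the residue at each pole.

Radius of convergence at 0: 7/8.
At 7/8: a pole of order 3; residue 0.

Denominator factor (z - 7/8)^3: pole of order 3 at 7/8, modulus 7/8.
The radius of convergence is the smallest modulus among the singular points: 7/8.
At the order-3 pole 7/8 set g(z) = (z - (7/8))^3*f(z) = 10/29 - 15*z/8.
Order-3 pole: residue = g''(a)/2; g''(7/8) = 0, so the residue is 0.


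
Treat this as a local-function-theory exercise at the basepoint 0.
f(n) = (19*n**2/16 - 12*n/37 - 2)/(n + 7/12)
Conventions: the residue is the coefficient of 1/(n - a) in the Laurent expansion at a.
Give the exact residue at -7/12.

At the order-1 pole -7/12 set g(n) = (n - (-7/12))*f(n) = 19*n**2/16 - 12*n/37 - 2.
Simple pole: residue = g(a) at a = -7/12, which is -119921/85248.

The residue is -119921/85248.


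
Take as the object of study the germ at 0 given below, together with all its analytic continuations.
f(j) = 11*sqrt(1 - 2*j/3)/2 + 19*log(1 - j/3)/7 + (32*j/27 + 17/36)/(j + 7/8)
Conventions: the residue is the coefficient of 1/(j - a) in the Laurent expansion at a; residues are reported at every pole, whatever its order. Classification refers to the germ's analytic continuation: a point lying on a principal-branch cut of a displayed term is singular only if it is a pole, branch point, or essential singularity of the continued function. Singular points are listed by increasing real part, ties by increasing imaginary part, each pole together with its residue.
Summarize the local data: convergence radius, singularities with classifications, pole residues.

Radius of convergence at 0: 7/8.
At -7/8: a pole of order 1; residue -61/108.
At 3/2: an algebraic (square-root) branch point.
At 3: a logarithmic branch point.

Denominator factor (j + 7/8): pole of order 1 at -7/8, modulus 7/8.
Branch term (11/2)*sqrt(1 - j/(3/2)): its argument vanishes at j = 3/2, a square-root branch point, modulus 3/2.
Branch term (19/7)*log(1 - j/(3)): its argument vanishes at j = 3, a logarithmic branch point, modulus 3.
The radius of convergence is the smallest modulus among the singular points: 7/8.
The branch terms are analytic at -7/8 and contribute nothing to the residue; only the rational part matters.
At the order-1 pole -7/8 set g(j) = (j - (-7/8))*(rational part) = 32*j/27 + 17/36.
Simple pole: residue = g(a) at a = -7/8, which is -61/108.
List the singular points by increasing real part (a conjugate pair: the negative imaginary part first).


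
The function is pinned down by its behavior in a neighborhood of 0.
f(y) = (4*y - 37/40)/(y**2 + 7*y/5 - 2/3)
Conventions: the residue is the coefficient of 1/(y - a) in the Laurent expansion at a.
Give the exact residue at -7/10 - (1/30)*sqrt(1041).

The factor y**2 + 7*y/5 - 2/3 splits as (y - a)(y - a') with a = -7/10 - (1/30)*sqrt(1041), a' = -7/10 + (1/30)*sqrt(1041). At the order-1 pole a set g(y) = (y - a)*f(y) = [4*y - 37/40] / (y - a').
Simple pole: residue = g(a) at a = -7/10 - (1/30)*sqrt(1041), which is 2 + (149/2776)*sqrt(1041).

The residue is 2 + (149/2776)*sqrt(1041).


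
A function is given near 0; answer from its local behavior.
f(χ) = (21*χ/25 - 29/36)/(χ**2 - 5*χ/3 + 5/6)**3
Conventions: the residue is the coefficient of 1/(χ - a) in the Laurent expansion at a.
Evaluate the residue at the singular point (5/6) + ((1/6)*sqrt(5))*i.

The factor χ**2 - 5*χ/3 + 5/6 splits as (χ - a)(χ - a') with a = (5/6) + ((1/6)*sqrt(5))*i, a' = (5/6) - ((1/6)*sqrt(5))*i. At the order-3 pole a set g(χ) = (χ - a)^3*f(χ) = [21*χ/25 - 29/36] / (χ - a')^3.
Order-3 pole: residue = g''(a)/2; g''((5/6) + ((1/6)*sqrt(5))*i) = ((1539/625)*sqrt(5))*i, so the residue is ((1539/1250)*sqrt(5))*i.

The residue is ((1539/1250)*sqrt(5))*i.


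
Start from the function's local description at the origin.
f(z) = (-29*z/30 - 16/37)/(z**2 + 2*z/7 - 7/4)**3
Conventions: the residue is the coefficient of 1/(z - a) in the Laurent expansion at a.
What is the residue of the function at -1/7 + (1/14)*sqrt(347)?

The factor z**2 + 2*z/7 - 7/4 splits as (z - a)(z - a') with a = -1/7 + (1/14)*sqrt(347), a' = -1/7 - (1/14)*sqrt(347). At the order-3 pole a set g(z) = (z - a)^3*f(z) = [-29*z/30 - 16/37] / (z - a')^3.
Order-3 pole: residue = g''(a)/2; g''(-1/7 + (1/14)*sqrt(347)) = -(10982174/7729655755)*sqrt(347), so the residue is -(5491087/7729655755)*sqrt(347).

The residue is -(5491087/7729655755)*sqrt(347).


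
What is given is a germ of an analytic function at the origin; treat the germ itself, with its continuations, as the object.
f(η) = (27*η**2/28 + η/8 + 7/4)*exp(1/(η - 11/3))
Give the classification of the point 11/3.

The point is an essential singularity.

The exponent 1/(η - (11/3)) has a pole at 11/3, so exp(1/(η - (11/3))) takes every nonzero value near it: an essential singularity (not a pole of any order).


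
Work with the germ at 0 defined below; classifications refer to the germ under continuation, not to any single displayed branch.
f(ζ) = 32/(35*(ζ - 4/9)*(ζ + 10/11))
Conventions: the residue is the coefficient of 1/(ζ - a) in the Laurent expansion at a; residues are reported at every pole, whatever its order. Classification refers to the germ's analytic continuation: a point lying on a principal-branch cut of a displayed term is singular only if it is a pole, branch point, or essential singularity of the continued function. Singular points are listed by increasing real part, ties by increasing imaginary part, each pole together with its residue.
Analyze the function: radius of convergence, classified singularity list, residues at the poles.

Radius of convergence at 0: 4/9.
At -10/11: a pole of order 1; residue -1584/2345.
At 4/9: a pole of order 1; residue 1584/2345.

Denominator factor (ζ + 10/11): pole of order 1 at -10/11, modulus 10/11.
Denominator factor (ζ - 4/9): pole of order 1 at 4/9, modulus 4/9.
The radius of convergence is the smallest modulus among the singular points: 4/9.
At the order-1 pole -10/11 set g(ζ) = (ζ - (-10/11))*f(ζ) = 32/(35*(ζ - 4/9)).
Simple pole: residue = g(a) at a = -10/11, which is -1584/2345.
At the order-1 pole 4/9 set g(ζ) = (ζ - (4/9))*f(ζ) = 32/(35*(ζ + 10/11)).
Simple pole: residue = g(a) at a = 4/9, which is 1584/2345.
List the singular points by increasing real part (a conjugate pair: the negative imaginary part first).


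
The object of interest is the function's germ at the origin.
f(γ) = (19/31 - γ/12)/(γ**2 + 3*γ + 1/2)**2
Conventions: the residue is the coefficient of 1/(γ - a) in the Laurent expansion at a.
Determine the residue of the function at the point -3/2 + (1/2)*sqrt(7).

The residue is -(183/6076)*sqrt(7).

The factor γ**2 + 3*γ + 1/2 splits as (γ - a)(γ - a') with a = -3/2 + (1/2)*sqrt(7), a' = -3/2 - (1/2)*sqrt(7). At the order-2 pole a set g(γ) = (γ - a)^2*f(γ) = [19/31 - γ/12] / (γ - a')^2.
Order-2 pole: residue = g'(a); g'(-3/2 + (1/2)*sqrt(7)) = -(183/6076)*sqrt(7), so the residue is -(183/6076)*sqrt(7).


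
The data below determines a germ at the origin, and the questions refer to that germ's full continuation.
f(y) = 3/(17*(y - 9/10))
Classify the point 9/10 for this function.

The point is a pole of order 1.

The denominator factor y - 9/10 vanishes at 9/10 and appears to the power 1; the numerator there equals 3/17, nonzero, and no other factor vanishes.
Hence a pole whose order is the multiplicity, 1.


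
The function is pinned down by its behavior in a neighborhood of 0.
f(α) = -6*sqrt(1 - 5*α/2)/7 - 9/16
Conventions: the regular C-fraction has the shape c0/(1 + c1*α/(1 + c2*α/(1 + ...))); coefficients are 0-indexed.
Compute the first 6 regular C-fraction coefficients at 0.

The regular C-fraction coefficients are [-159/112, 40/53, -585/424, -265/936, -905/936, -585/1448].

Taylor coefficients (expand at 0): a_0 = -159/112, a_1 = 15/14, a_2 = 75/112, a_3 = 375/448, a_4 = 9375/7168, a_5 = 9375/4096.
c0 = a_0 = -159/112. Peel one level at a time: if S = 1 + c*α/S' with S'(0) = 1, then c is the α-coefficient of S and S' = c*α/(S - 1).
S_1 = c0/f = 1 + (40/53)*α + (2925/2809)*α^2 + ...; c1 = 40/53.
S_2 = c1*α/(S_1 - 1) = 1 + (-585/424)*α + (-25/64)*α^2 + ...; c2 = -585/424.
S_3 = c2*α/(S_2 - 1) = 1 + (-265/936)*α + (-239825/876096)*α^2 + ...; c3 = -265/936.
S_4 = c3*α/(S_3 - 1) = 1 + (-905/936)*α + (-25/64)*α^2 + ...; c4 = -905/936.
S_5 = c4*α/(S_4 - 1) = 1 + (-585/1448)*α + ...; c5 = -585/1448.


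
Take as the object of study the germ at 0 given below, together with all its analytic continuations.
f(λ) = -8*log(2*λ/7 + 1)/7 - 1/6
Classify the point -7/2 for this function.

The point is a logarithmic branch point.

The term (-8/7)*log(1 - λ/(-7/2)) has argument 1 - -7/2/(-7/2) = 0 at -7/2: a logarithmic (infinitely-sheeted) branch point; the remaining terms are analytic or single-valued there.


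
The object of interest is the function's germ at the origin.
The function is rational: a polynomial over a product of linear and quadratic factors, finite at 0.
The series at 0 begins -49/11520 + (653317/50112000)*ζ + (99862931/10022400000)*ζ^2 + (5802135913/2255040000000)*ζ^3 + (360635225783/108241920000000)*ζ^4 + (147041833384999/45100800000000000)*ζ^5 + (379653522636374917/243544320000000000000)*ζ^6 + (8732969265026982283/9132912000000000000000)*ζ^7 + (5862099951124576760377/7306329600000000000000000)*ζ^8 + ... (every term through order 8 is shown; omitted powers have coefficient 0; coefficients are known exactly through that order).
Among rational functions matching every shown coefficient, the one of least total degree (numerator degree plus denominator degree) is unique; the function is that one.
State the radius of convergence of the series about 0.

No rational of total degree below 7 reproduces all 9 coefficients; solving the [1/6] Pade equations on them gives f(ζ) = (34*ζ/29 - 5/16)/((ζ - 12/7)**2*(ζ**2 + 6*ζ/5 + 5)**2), whose expansion matches every shown term.
Denominator factor (ζ - 12/7)^2: pole of order 2 at 12/7, modulus 12/7.
Denominator factor (ζ**2 + 6*ζ/5 + 5)^2: discriminant -464/25, complex-conjugate roots (-3/5) + ((2/5)*sqrt(29))*i and (-3/5) - ((2/5)*sqrt(29))*i; poles of order 2, moduli sqrt(5) and sqrt(5).
The radius of convergence is the smallest modulus among the singular points: 12/7.

The radius of convergence is 12/7.


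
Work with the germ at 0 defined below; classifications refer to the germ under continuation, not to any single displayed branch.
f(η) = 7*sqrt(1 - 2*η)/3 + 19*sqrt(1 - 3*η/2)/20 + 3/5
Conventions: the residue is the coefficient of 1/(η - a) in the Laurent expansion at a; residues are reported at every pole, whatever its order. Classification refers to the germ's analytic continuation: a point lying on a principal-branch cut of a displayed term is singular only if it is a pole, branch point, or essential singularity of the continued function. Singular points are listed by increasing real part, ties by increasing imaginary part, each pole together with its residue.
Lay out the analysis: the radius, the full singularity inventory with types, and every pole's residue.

Branch term (7/3)*sqrt(1 - η/(1/2)): its argument vanishes at η = 1/2, a square-root branch point, modulus 1/2.
Branch term (19/20)*sqrt(1 - η/(2/3)): its argument vanishes at η = 2/3, a square-root branch point, modulus 2/3.
The radius of convergence is the smallest modulus among the singular points: 1/2.
List the singular points by increasing real part (a conjugate pair: the negative imaginary part first).

Radius of convergence at 0: 1/2.
At 1/2: an algebraic (square-root) branch point.
At 2/3: an algebraic (square-root) branch point.


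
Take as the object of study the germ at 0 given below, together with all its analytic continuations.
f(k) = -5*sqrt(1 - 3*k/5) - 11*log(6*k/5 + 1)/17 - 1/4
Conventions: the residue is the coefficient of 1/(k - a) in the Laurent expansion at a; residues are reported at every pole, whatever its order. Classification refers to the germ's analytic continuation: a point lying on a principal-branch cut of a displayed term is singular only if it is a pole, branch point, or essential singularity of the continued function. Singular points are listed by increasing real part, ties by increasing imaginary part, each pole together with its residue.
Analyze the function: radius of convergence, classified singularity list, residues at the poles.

Radius of convergence at 0: 5/6.
At -5/6: a logarithmic branch point.
At 5/3: an algebraic (square-root) branch point.

Branch term (-5)*sqrt(1 - k/(5/3)): its argument vanishes at k = 5/3, a square-root branch point, modulus 5/3.
Branch term (-11/17)*log(1 - k/(-5/6)): its argument vanishes at k = -5/6, a logarithmic branch point, modulus 5/6.
The radius of convergence is the smallest modulus among the singular points: 5/6.
List the singular points by increasing real part (a conjugate pair: the negative imaginary part first).


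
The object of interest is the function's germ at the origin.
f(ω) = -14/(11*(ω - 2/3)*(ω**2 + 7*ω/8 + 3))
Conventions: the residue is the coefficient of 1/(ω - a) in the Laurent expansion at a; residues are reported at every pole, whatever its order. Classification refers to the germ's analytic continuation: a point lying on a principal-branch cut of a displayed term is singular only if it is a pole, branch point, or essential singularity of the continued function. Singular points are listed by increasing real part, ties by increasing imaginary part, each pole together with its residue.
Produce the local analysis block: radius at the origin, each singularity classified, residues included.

Radius of convergence at 0: 2/3.
At (-7/16) - ((1/16)*sqrt(719))*i: a pole of order 1; residue (252/1595) + ((4452/1146805)*sqrt(719))*i.
At (-7/16) + ((1/16)*sqrt(719))*i: a pole of order 1; residue (252/1595) - ((4452/1146805)*sqrt(719))*i.
At 2/3: a pole of order 1; residue -504/1595.


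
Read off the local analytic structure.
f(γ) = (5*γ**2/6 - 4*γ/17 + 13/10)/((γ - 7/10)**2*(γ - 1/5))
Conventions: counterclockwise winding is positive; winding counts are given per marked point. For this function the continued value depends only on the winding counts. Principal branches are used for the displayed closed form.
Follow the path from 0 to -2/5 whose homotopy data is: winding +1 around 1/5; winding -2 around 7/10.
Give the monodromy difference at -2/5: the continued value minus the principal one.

The function is rational, hence single-valued: continuing it around any pole returns the same value, so the difference is 0.

Continued minus principal equals 0.
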